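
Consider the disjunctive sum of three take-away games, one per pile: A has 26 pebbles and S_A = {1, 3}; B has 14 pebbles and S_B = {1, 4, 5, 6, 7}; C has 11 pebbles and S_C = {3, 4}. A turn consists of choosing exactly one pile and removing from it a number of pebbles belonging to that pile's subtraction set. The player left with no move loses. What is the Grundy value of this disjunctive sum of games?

Pile A, S = {1, 3}:
n :  0  1  2  3  4  5  6  7  8  9 10 11 12 13 14 15 16 17 18 19 20 21 22 23 24 25 26
G :  0  1  0  1  0  1  0  1  0  1  0  1  0  1  0  1  0  1  0  1  0  1  0  1  0  1  0
G_A(26) = 0.
Pile B, S = {1, 4, 5, 6, 7}:
n :  0  1  2  3  4  5  6  7  8  9 10 11 12 13 14
G :  0  1  0  1  2  3  2  3  4  5  0  1  0  1  2
G_B(14) = 2.
Pile C, S = {3, 4}:
n :  0  1  2  3  4  5  6  7  8  9 10 11
G :  0  0  0  1  1  1  2  0  0  0  1  1
G_C(11) = 1.
Combined Grundy value = 0 ⊕ 2 ⊕ 1 = 3.

3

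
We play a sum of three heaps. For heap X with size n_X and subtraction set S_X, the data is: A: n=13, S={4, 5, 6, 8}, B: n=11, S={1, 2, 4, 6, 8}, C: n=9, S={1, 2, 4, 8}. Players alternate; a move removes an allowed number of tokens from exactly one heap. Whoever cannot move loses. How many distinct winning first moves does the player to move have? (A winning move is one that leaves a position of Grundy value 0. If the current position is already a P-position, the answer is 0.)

Heap A, S = {4, 5, 6, 8}:
n :  0  1  2  3  4  5  6  7  8  9 10 11 12 13
G :  0  0  0  0  1  1  1  1  2  2  2  2  0  0
G_A(13) = 0.
Heap B, S = {1, 2, 4, 6, 8}:
G(0) = 0
G(1) = mex{0} = 1
G(2) = mex{1,0} = 2
G(3) = mex{2,1} = 0
G(4) = mex{0,2,0} = 1
G(5) = mex{1,0,1} = 2
G(6) = mex{2,1,2,0} = 3
G(7) = mex{3,2,0,1} = 4
G(8) = mex{4,3,1,2,0} = 5
G(9) = mex{5,4,2,0,1} = 3
G(10) = mex{3,5,3,1,2} = 0
G(11) = mex{0,3,4,2,0} = 1
G_B(11) = 1.
Heap C, S = {1, 2, 4, 8}:
n : 0 1 2 3 4 5 6 7 8 9
G : 0 1 2 0 1 2 0 1 2 0
G_C(9) = 0.
Combined Grundy value = 0 ⊕ 1 ⊕ 0 = 1.
A winning move leaves total XOR = 0, i.e. changes one component's Grundy value g to g ⊕ X where X is the current total.
Heap A: need g' = 0⊕1 = 1. Options: 13−4→G=2, 13−5→G=2, 13−6→G=1, 13−8→G=1. Hits: 2.
Heap B: need g' = 1⊕1 = 0. Options: 11−1→G=0, 11−2→G=3, 11−4→G=4, 11−6→G=2, 11−8→G=0. Hits: 2.
Heap C: need g' = 0⊕1 = 1. Options: 9−1→G=2, 9−2→G=1, 9−4→G=2, 9−8→G=1. Hits: 2.

6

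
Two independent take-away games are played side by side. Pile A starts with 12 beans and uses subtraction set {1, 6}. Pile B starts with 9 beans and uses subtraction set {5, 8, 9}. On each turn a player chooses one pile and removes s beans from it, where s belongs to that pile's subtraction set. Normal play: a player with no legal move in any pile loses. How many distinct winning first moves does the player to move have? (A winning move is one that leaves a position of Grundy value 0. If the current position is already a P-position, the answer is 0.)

0

Pile A, S = {1, 6}:
G(0) = 0
G(1) = mex{0} = 1
G(2) = mex{1} = 0
G(3) = mex{0} = 1
G(4) = mex{1} = 0
G(5) = mex{0} = 1
G(6) = mex{1,0} = 2
G(7) = mex{2,1} = 0
G(8) = mex{0,0} = 1
G(9) = mex{1,1} = 0
G(10) = mex{0,0} = 1
G(11) = mex{1,1} = 0
G(12) = mex{0,2} = 1
G_A(12) = 1.
Pile B, S = {5, 8, 9}:
n : 0 1 2 3 4 5 6 7 8 9
G : 0 0 0 0 0 1 1 1 1 1
G_B(9) = 1.
Combined Grundy value = 1 ⊕ 1 = 0.
A winning move leaves total XOR = 0, i.e. changes one component's Grundy value g to g ⊕ X where X is the current total.
Pile A: target g' = 1⊕0 = 1, but every legal move changes the Grundy value (mex property), so 0 moves.
Pile B: target g' = 1⊕0 = 1, but every legal move changes the Grundy value (mex property), so 0 moves.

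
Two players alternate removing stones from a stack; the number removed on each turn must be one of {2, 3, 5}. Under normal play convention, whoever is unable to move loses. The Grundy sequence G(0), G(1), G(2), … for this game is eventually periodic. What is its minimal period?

n :  0  1  2  3  4  5  6  7  8  9 10 11 12 13 14 15
G :  0  0  1  1  2  2  3  0  0  1  1  2  2  3  0  0
G(n+7) = G(n) holds for n = 0,…,4 (a full window of length max(S) = 5), so the sequence is purely periodic with period 7.

7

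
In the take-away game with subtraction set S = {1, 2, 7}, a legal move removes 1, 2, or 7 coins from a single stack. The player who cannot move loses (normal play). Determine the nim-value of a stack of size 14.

G(0) = 0
G(1) = mex{0} = 1
G(2) = mex{1,0} = 2
G(3) = mex{2,1} = 0
G(4) = mex{0,2} = 1
G(5) = mex{1,0} = 2
G(6) = mex{2,1} = 0
G(7) = mex{0,2,0} = 1
G(8) = mex{1,0,1} = 2
G(9) = mex{2,1,2} = 0
G(10) = mex{0,2,0} = 1
G(11) = mex{1,0,1} = 2
G(12) = mex{2,1,2} = 0
G(13) = mex{0,2,0} = 1
G(14) = mex{1,0,1} = 2

2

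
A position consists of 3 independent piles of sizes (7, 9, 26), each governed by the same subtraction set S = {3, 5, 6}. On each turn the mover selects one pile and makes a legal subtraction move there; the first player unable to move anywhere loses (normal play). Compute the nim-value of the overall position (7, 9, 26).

0

All piles use S = {3, 5, 6}:
G(0) = 0
G(1) = mex{} = 0
G(2) = mex{} = 0
G(3) = mex{0} = 1
G(4) = mex{0} = 1
G(5) = mex{0,0} = 1
G(6) = mex{1,0,0} = 2
G(7) = mex{1,0,0} = 2
G(8) = mex{1,1,0} = 2
G(9) = mex{2,1,1} = 0
G(10) = mex{2,1,1} = 0
G(11) = mex{2,2,1} = 0
G(12) = mex{0,2,2} = 1
G(13) = mex{0,2,2} = 1
G(14) = mex{0,0,2} = 1
G(15) = mex{1,0,0} = 2
G(16) = mex{1,0,0} = 2
G(17) = mex{1,1,0} = 2
G(18) = mex{2,1,1} = 0
G(19) = mex{2,1,1} = 0
G(20) = mex{2,2,1} = 0
G(21) = mex{0,2,2} = 1
G(22) = mex{0,2,2} = 1
G(23) = mex{0,0,2} = 1
G(24) = mex{1,0,0} = 2
G(25) = mex{1,0,0} = 2
G(26) = mex{1,1,0} = 2
Pile A: G(7) = 2.
Pile B: G(9) = 0.
Pile C: G(26) = 2.
Combined Grundy value = 2 ⊕ 0 ⊕ 2 = 0.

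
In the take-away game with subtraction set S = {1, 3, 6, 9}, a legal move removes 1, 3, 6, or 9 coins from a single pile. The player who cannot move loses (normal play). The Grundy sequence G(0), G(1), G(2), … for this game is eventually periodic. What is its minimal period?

12

n :  0  1  2  3  4  5  6  7  8  9 10 11 12 13 14 15 16 17 18 19 20 21 22 23 24 25
G :  0  1  0  1  0  1  2  3  2  3  2  3  0  1  0  1  0  1  2  3  2  3  2  3  0  1
G(n+12) = G(n) holds for n = 0,…,8 (a full window of length max(S) = 9), so the sequence is purely periodic with period 12.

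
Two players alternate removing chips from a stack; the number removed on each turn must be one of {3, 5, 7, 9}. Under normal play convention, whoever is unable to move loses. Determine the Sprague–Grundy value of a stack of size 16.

n :  0  1  2  3  4  5  6  7  8  9 10 11 12 13 14 15 16
G :  0  0  0  1  1  1  2  2  2  3  3  3  0  0  0  1  1

1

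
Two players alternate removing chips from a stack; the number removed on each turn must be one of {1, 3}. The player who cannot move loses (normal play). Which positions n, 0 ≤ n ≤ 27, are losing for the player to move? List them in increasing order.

G(0) = 0
G(1) = mex{0} = 1
G(2) = mex{1} = 0
G(3) = mex{0,0} = 1
G(4) = mex{1,1} = 0
G(5) = mex{0,0} = 1
G(6) = mex{1,1} = 0
G(7) = mex{0,0} = 1
G(8) = mex{1,1} = 0
G(9) = mex{0,0} = 1
G(10) = mex{1,1} = 0
G(11) = mex{0,0} = 1
G(12) = mex{1,1} = 0
G(13) = mex{0,0} = 1
G(14) = mex{1,1} = 0
G(15) = mex{0,0} = 1
G(16) = mex{1,1} = 0
G(17) = mex{0,0} = 1
G(18) = mex{1,1} = 0
G(19) = mex{0,0} = 1
G(20) = mex{1,1} = 0
G(21) = mex{0,0} = 1
G(22) = mex{1,1} = 0
G(23) = mex{0,0} = 1
G(24) = mex{1,1} = 0
G(25) = mex{0,0} = 1
G(26) = mex{1,1} = 0
G(27) = mex{0,0} = 1
P-positions are exactly the n with G(n) = 0.

0, 2, 4, 6, 8, 10, 12, 14, 16, 18, 20, 22, 24, 26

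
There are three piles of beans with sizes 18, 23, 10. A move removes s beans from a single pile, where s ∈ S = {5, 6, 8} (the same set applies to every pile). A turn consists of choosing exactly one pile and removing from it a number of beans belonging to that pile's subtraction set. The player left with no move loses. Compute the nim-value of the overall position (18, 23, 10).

1

All piles use S = {5, 6, 8}:
G(0) = 0
G(1) = mex{} = 0
G(2) = mex{} = 0
G(3) = mex{} = 0
G(4) = mex{} = 0
G(5) = mex{0} = 1
G(6) = mex{0,0} = 1
G(7) = mex{0,0} = 1
G(8) = mex{0,0,0} = 1
G(9) = mex{0,0,0} = 1
G(10) = mex{1,0,0} = 2
G(11) = mex{1,1,0} = 2
G(12) = mex{1,1,0} = 2
G(13) = mex{1,1,1} = 0
G(14) = mex{1,1,1} = 0
G(15) = mex{2,1,1} = 0
G(16) = mex{2,2,1} = 0
G(17) = mex{2,2,1} = 0
G(18) = mex{0,2,2} = 1
G(19) = mex{0,0,2} = 1
G(20) = mex{0,0,2} = 1
G(21) = mex{0,0,0} = 1
G(22) = mex{0,0,0} = 1
G(23) = mex{1,0,0} = 2
Pile A: G(18) = 1.
Pile B: G(23) = 2.
Pile C: G(10) = 2.
Combined Grundy value = 1 ⊕ 2 ⊕ 2 = 1.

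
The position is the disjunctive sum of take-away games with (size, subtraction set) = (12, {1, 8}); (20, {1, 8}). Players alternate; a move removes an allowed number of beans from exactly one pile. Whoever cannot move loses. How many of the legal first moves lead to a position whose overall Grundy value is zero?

4

Pile A, S = {1, 8}:
n :  0  1  2  3  4  5  6  7  8  9 10 11 12
G :  0  1  0  1  0  1  0  1  2  0  1  0  1
G_A(12) = 1.
Pile B, S = {1, 8}:
n :  0  1  2  3  4  5  6  7  8  9 10 11 12 13 14 15 16 17 18 19 20
G :  0  1  0  1  0  1  0  1  2  0  1  0  1  0  1  0  1  2  0  1  0
G_B(20) = 0.
Combined Grundy value = 1 ⊕ 0 = 1.
A winning move leaves total XOR = 0, i.e. changes one component's Grundy value g to g ⊕ X where X is the current total.
Pile A: need g' = 1⊕1 = 0. Options: 12−1→G=0, 12−8→G=0. Hits: 2.
Pile B: need g' = 0⊕1 = 1. Options: 20−1→G=1, 20−8→G=1. Hits: 2.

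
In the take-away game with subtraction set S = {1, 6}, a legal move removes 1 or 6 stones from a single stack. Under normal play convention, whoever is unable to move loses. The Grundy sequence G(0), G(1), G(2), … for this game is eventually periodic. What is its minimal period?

n :  0  1  2  3  4  5  6  7  8  9 10 11 12 13 14 15
G :  0  1  0  1  0  1  2  0  1  0  1  0  1  2  0  1
G(n+7) = G(n) holds for n = 0,…,5 (a full window of length max(S) = 6), so the sequence is purely periodic with period 7.

7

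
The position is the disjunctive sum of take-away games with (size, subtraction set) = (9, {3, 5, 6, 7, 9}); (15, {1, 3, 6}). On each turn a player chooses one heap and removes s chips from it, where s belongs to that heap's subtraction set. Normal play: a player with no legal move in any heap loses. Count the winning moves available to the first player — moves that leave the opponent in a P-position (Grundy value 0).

Heap A, S = {3, 5, 6, 7, 9}:
n : 0 1 2 3 4 5 6 7 8 9
G : 0 0 0 1 1 1 2 2 2 3
G_A(9) = 3.
Heap B, S = {1, 3, 6}:
G(0) = 0
G(1) = mex{0} = 1
G(2) = mex{1} = 0
G(3) = mex{0,0} = 1
G(4) = mex{1,1} = 0
G(5) = mex{0,0} = 1
G(6) = mex{1,1,0} = 2
G(7) = mex{2,0,1} = 3
G(8) = mex{3,1,0} = 2
G(9) = mex{2,2,1} = 0
G(10) = mex{0,3,0} = 1
G(11) = mex{1,2,1} = 0
G(12) = mex{0,0,2} = 1
G(13) = mex{1,1,3} = 0
G(14) = mex{0,0,2} = 1
G(15) = mex{1,1,0} = 2
G_B(15) = 2.
Combined Grundy value = 3 ⊕ 2 = 1.
A winning move leaves total XOR = 0, i.e. changes one component's Grundy value g to g ⊕ X where X is the current total.
Heap A: need g' = 3⊕1 = 2. Options: 9−3→G=2, 9−5→G=1, 9−6→G=1, 9−7→G=0, 9−9→G=0. Hits: 1.
Heap B: need g' = 2⊕1 = 3. Options: 15−1→G=1, 15−3→G=1, 15−6→G=0. Hits: 0.

1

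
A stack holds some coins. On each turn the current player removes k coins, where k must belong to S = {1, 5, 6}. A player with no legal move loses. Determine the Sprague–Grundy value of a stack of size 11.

0

G(0) = 0
G(1) = mex{0} = 1
G(2) = mex{1} = 0
G(3) = mex{0} = 1
G(4) = mex{1} = 0
G(5) = mex{0,0} = 1
G(6) = mex{1,1,0} = 2
G(7) = mex{2,0,1} = 3
G(8) = mex{3,1,0} = 2
G(9) = mex{2,0,1} = 3
G(10) = mex{3,1,0} = 2
G(11) = mex{2,2,1} = 0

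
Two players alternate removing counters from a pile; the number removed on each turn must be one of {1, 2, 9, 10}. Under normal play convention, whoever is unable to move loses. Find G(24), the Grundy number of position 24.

G(0) = 0
G(1) = mex{0} = 1
G(2) = mex{1,0} = 2
G(3) = mex{2,1} = 0
G(4) = mex{0,2} = 1
G(5) = mex{1,0} = 2
G(6) = mex{2,1} = 0
G(7) = mex{0,2} = 1
G(8) = mex{1,0} = 2
G(9) = mex{2,1,0} = 3
G(10) = mex{3,2,1,0} = 4
G(11) = mex{4,3,2,1} = 0
G(12) = mex{0,4,0,2} = 1
G(13) = mex{1,0,1,0} = 2
G(14) = mex{2,1,2,1} = 0
G(15) = mex{0,2,0,2} = 1
G(16) = mex{1,0,1,0} = 2
G(17) = mex{2,1,2,1} = 0
G(18) = mex{0,2,3,2} = 1
G(19) = mex{1,0,4,3} = 2
G(20) = mex{2,1,0,4} = 3
G(21) = mex{3,2,1,0} = 4
G(22) = mex{4,3,2,1} = 0
G(23) = mex{0,4,0,2} = 1
G(24) = mex{1,0,1,0} = 2

2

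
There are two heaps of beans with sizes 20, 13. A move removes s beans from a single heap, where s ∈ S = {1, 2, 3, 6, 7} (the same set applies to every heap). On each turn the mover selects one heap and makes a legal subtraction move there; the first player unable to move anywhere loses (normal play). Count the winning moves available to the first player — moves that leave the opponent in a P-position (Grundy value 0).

3

All heaps use S = {1, 2, 3, 6, 7}:
G(0) = 0
G(1) = mex{0} = 1
G(2) = mex{1,0} = 2
G(3) = mex{2,1,0} = 3
G(4) = mex{3,2,1} = 0
G(5) = mex{0,3,2} = 1
G(6) = mex{1,0,3,0} = 2
G(7) = mex{2,1,0,1,0} = 3
G(8) = mex{3,2,1,2,1} = 0
G(9) = mex{0,3,2,3,2} = 1
G(10) = mex{1,0,3,0,3} = 2
G(11) = mex{2,1,0,1,0} = 3
G(12) = mex{3,2,1,2,1} = 0
G(13) = mex{0,3,2,3,2} = 1
G(14) = mex{1,0,3,0,3} = 2
G(15) = mex{2,1,0,1,0} = 3
G(16) = mex{3,2,1,2,1} = 0
G(17) = mex{0,3,2,3,2} = 1
G(18) = mex{1,0,3,0,3} = 2
G(19) = mex{2,1,0,1,0} = 3
G(20) = mex{3,2,1,2,1} = 0
Heap A: G(20) = 0.
Heap B: G(13) = 1.
Combined Grundy value = 0 ⊕ 1 = 1.
A winning move leaves total XOR = 0, i.e. changes one component's Grundy value g to g ⊕ X where X is the current total.
Heap A: need g' = 0⊕1 = 1. Options: 20−1→G=3, 20−2→G=2, 20−3→G=1, 20−6→G=2, 20−7→G=1. Hits: 2.
Heap B: need g' = 1⊕1 = 0. Options: 13−1→G=0, 13−2→G=3, 13−3→G=2, 13−6→G=3, 13−7→G=2. Hits: 1.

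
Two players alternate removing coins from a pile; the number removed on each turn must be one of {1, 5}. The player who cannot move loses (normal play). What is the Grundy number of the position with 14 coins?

0

G(0) = 0
G(1) = mex{0} = 1
G(2) = mex{1} = 0
G(3) = mex{0} = 1
G(4) = mex{1} = 0
G(5) = mex{0,0} = 1
G(6) = mex{1,1} = 0
G(7) = mex{0,0} = 1
G(8) = mex{1,1} = 0
G(9) = mex{0,0} = 1
G(10) = mex{1,1} = 0
G(11) = mex{0,0} = 1
G(12) = mex{1,1} = 0
G(13) = mex{0,0} = 1
G(14) = mex{1,1} = 0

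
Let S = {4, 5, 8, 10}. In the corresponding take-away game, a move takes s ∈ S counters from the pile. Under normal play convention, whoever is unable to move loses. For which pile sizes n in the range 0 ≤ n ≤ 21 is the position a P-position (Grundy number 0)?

0, 1, 2, 3, 14, 15, 16, 17

n :  0  1  2  3  4  5  6  7  8  9 10 11 12 13 14 15 16 17 18 19 20 21
G :  0  0  0  0  1  1  1  1  2  2  2  2  3  3  0  0  0  0  1  1  1  1
P-positions are exactly the n with G(n) = 0.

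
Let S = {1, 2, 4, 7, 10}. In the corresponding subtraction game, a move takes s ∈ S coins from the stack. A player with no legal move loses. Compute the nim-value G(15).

0

n :  0  1  2  3  4  5  6  7  8  9 10 11 12 13 14 15
G :  0  1  2  0  1  2  0  1  2  0  1  2  0  1  2  0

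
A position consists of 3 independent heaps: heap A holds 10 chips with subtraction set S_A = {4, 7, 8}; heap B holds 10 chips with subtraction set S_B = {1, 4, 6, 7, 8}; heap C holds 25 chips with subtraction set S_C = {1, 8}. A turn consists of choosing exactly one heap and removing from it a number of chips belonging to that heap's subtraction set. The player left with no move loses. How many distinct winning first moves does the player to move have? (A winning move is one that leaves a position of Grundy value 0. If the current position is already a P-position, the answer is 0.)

0

Heap A, S = {4, 7, 8}:
G(0) = 0
G(1) = mex{} = 0
G(2) = mex{} = 0
G(3) = mex{} = 0
G(4) = mex{0} = 1
G(5) = mex{0} = 1
G(6) = mex{0} = 1
G(7) = mex{0,0} = 1
G(8) = mex{1,0,0} = 2
G(9) = mex{1,0,0} = 2
G(10) = mex{1,0,0} = 2
G_A(10) = 2.
Heap B, S = {1, 4, 6, 7, 8}:
G(0) = 0
G(1) = mex{0} = 1
G(2) = mex{1} = 0
G(3) = mex{0} = 1
G(4) = mex{1,0} = 2
G(5) = mex{2,1} = 0
G(6) = mex{0,0,0} = 1
G(7) = mex{1,1,1,0} = 2
G(8) = mex{2,2,0,1,0} = 3
G(9) = mex{3,0,1,0,1} = 2
G(10) = mex{2,1,2,1,0} = 3
G_B(10) = 3.
Heap C, S = {1, 8}:
G(0) = 0
G(1) = mex{0} = 1
G(2) = mex{1} = 0
G(3) = mex{0} = 1
G(4) = mex{1} = 0
G(5) = mex{0} = 1
G(6) = mex{1} = 0
G(7) = mex{0} = 1
G(8) = mex{1,0} = 2
G(9) = mex{2,1} = 0
G(10) = mex{0,0} = 1
G(11) = mex{1,1} = 0
G(12) = mex{0,0} = 1
G(13) = mex{1,1} = 0
G(14) = mex{0,0} = 1
G(15) = mex{1,1} = 0
G(16) = mex{0,2} = 1
G(17) = mex{1,0} = 2
G(18) = mex{2,1} = 0
G(19) = mex{0,0} = 1
G(20) = mex{1,1} = 0
G(21) = mex{0,0} = 1
G(22) = mex{1,1} = 0
G(23) = mex{0,0} = 1
G(24) = mex{1,1} = 0
G(25) = mex{0,2} = 1
G_C(25) = 1.
Combined Grundy value = 2 ⊕ 3 ⊕ 1 = 0.
A winning move leaves total XOR = 0, i.e. changes one component's Grundy value g to g ⊕ X where X is the current total.
Heap A: target g' = 2⊕0 = 2, but every legal move changes the Grundy value (mex property), so 0 moves.
Heap B: target g' = 3⊕0 = 3, but every legal move changes the Grundy value (mex property), so 0 moves.
Heap C: target g' = 1⊕0 = 1, but every legal move changes the Grundy value (mex property), so 0 moves.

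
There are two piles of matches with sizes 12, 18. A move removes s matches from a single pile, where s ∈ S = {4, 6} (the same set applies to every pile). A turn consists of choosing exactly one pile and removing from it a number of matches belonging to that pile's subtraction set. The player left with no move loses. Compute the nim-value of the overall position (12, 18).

All piles use S = {4, 6}:
n :  0  1  2  3  4  5  6  7  8  9 10 11 12 13 14 15 16 17 18
G :  0  0  0  0  1  1  1  1  2  2  0  0  0  0  1  1  1  1  2
Pile A: G(12) = 0.
Pile B: G(18) = 2.
Combined Grundy value = 0 ⊕ 2 = 2.

2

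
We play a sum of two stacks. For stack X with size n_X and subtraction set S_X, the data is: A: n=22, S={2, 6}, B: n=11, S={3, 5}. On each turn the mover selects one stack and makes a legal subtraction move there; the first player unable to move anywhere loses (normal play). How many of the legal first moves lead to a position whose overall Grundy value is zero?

Stack A, S = {2, 6}:
n :  0  1  2  3  4  5  6  7  8  9 10 11 12 13 14 15 16 17 18 19 20 21 22
G :  0  0  1  1  0  0  1  1  0  0  1  1  0  0  1  1  0  0  1  1  0  0  1
G_A(22) = 1.
Stack B, S = {3, 5}:
G(0) = 0
G(1) = mex{} = 0
G(2) = mex{} = 0
G(3) = mex{0} = 1
G(4) = mex{0} = 1
G(5) = mex{0,0} = 1
G(6) = mex{1,0} = 2
G(7) = mex{1,0} = 2
G(8) = mex{1,1} = 0
G(9) = mex{2,1} = 0
G(10) = mex{2,1} = 0
G(11) = mex{0,2} = 1
G_B(11) = 1.
Combined Grundy value = 1 ⊕ 1 = 0.
A winning move leaves total XOR = 0, i.e. changes one component's Grundy value g to g ⊕ X where X is the current total.
Stack A: target g' = 1⊕0 = 1, but every legal move changes the Grundy value (mex property), so 0 moves.
Stack B: target g' = 1⊕0 = 1, but every legal move changes the Grundy value (mex property), so 0 moves.

0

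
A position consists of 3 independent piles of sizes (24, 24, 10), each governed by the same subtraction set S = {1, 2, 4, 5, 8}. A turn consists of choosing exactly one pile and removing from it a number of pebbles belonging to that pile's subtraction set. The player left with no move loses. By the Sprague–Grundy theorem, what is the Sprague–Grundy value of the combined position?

1

All piles use S = {1, 2, 4, 5, 8}:
G(0) = 0
G(1) = mex{0} = 1
G(2) = mex{1,0} = 2
G(3) = mex{2,1} = 0
G(4) = mex{0,2,0} = 1
G(5) = mex{1,0,1,0} = 2
G(6) = mex{2,1,2,1} = 0
G(7) = mex{0,2,0,2} = 1
G(8) = mex{1,0,1,0,0} = 2
G(9) = mex{2,1,2,1,1} = 0
G(10) = mex{0,2,0,2,2} = 1
G(11) = mex{1,0,1,0,0} = 2
G(12) = mex{2,1,2,1,1} = 0
G(13) = mex{0,2,0,2,2} = 1
G(14) = mex{1,0,1,0,0} = 2
G(15) = mex{2,1,2,1,1} = 0
G(16) = mex{0,2,0,2,2} = 1
G(17) = mex{1,0,1,0,0} = 2
G(18) = mex{2,1,2,1,1} = 0
G(19) = mex{0,2,0,2,2} = 1
G(20) = mex{1,0,1,0,0} = 2
G(21) = mex{2,1,2,1,1} = 0
G(22) = mex{0,2,0,2,2} = 1
G(23) = mex{1,0,1,0,0} = 2
G(24) = mex{2,1,2,1,1} = 0
Pile A: G(24) = 0.
Pile B: G(24) = 0.
Pile C: G(10) = 1.
Combined Grundy value = 0 ⊕ 0 ⊕ 1 = 1.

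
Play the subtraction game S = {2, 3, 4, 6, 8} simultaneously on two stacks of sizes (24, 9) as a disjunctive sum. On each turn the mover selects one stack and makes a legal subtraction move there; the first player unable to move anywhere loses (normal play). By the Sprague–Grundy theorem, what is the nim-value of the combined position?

6

All stacks use S = {2, 3, 4, 6, 8}:
n :  0  1  2  3  4  5  6  7  8  9 10 11 12 13 14 15 16 17 18 19 20 21 22 23 24
G :  0  0  1  1  2  2  3  3  4  4  0  0  1  1  2  2  3  3  4  4  0  0  1  1  2
Stack A: G(24) = 2.
Stack B: G(9) = 4.
Combined Grundy value = 2 ⊕ 4 = 6.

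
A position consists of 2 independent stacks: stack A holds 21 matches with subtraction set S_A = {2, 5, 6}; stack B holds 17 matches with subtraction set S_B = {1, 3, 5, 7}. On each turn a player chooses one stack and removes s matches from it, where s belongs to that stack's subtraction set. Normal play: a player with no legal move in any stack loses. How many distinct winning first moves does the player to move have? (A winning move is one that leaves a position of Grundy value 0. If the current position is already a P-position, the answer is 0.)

0

Stack A, S = {2, 5, 6}:
G(0) = 0
G(1) = mex{} = 0
G(2) = mex{0} = 1
G(3) = mex{0} = 1
G(4) = mex{1} = 0
G(5) = mex{1,0} = 2
G(6) = mex{0,0,0} = 1
G(7) = mex{2,1,0} = 3
G(8) = mex{1,1,1} = 0
G(9) = mex{3,0,1} = 2
G(10) = mex{0,2,0} = 1
G(11) = mex{2,1,2} = 0
G(12) = mex{1,3,1} = 0
G(13) = mex{0,0,3} = 1
G(14) = mex{0,2,0} = 1
G(15) = mex{1,1,2} = 0
G(16) = mex{1,0,1} = 2
G(17) = mex{0,0,0} = 1
G(18) = mex{2,1,0} = 3
G(19) = mex{1,1,1} = 0
G(20) = mex{3,0,1} = 2
G(21) = mex{0,2,0} = 1
G_A(21) = 1.
Stack B, S = {1, 3, 5, 7}:
G(0) = 0
G(1) = mex{0} = 1
G(2) = mex{1} = 0
G(3) = mex{0,0} = 1
G(4) = mex{1,1} = 0
G(5) = mex{0,0,0} = 1
G(6) = mex{1,1,1} = 0
G(7) = mex{0,0,0,0} = 1
G(8) = mex{1,1,1,1} = 0
G(9) = mex{0,0,0,0} = 1
G(10) = mex{1,1,1,1} = 0
G(11) = mex{0,0,0,0} = 1
G(12) = mex{1,1,1,1} = 0
G(13) = mex{0,0,0,0} = 1
G(14) = mex{1,1,1,1} = 0
G(15) = mex{0,0,0,0} = 1
G(16) = mex{1,1,1,1} = 0
G(17) = mex{0,0,0,0} = 1
G_B(17) = 1.
Combined Grundy value = 1 ⊕ 1 = 0.
A winning move leaves total XOR = 0, i.e. changes one component's Grundy value g to g ⊕ X where X is the current total.
Stack A: target g' = 1⊕0 = 1, but every legal move changes the Grundy value (mex property), so 0 moves.
Stack B: target g' = 1⊕0 = 1, but every legal move changes the Grundy value (mex property), so 0 moves.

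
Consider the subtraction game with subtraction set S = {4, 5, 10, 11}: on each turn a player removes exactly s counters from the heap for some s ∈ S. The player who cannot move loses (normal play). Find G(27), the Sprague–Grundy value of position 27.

3

n :  0  1  2  3  4  5  6  7  8  9 10 11 12 13 14 15 16 17 18 19 20 21 22 23 24 25 26 27
G :  0  0  0  0  1  1  1  1  2  0  2  2  3  1  3  0  0  0  0  1  1  1  1  2  0  2  2  3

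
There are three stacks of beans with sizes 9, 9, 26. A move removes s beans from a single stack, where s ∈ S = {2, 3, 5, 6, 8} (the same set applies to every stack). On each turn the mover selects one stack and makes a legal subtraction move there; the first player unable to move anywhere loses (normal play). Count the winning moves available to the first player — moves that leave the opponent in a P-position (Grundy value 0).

2

All stacks use S = {2, 3, 5, 6, 8}:
n :  0  1  2  3  4  5  6  7  8  9 10 11 12 13 14 15 16 17 18 19 20 21 22 23 24 25 26
G :  0  0  1  1  2  2  3  3  4  4  0  0  1  1  2  2  3  3  4  4  0  0  1  1  2  2  3
Stack A: G(9) = 4.
Stack B: G(9) = 4.
Stack C: G(26) = 3.
Combined Grundy value = 4 ⊕ 4 ⊕ 3 = 3.
A winning move leaves total XOR = 0, i.e. changes one component's Grundy value g to g ⊕ X where X is the current total.
Stack A: need g' = 4⊕3 = 7. Options: 9−2→G=3, 9−3→G=3, 9−5→G=2, 9−6→G=1, 9−8→G=0. Hits: 0.
Stack B: need g' = 4⊕3 = 7. Options: 9−2→G=3, 9−3→G=3, 9−5→G=2, 9−6→G=1, 9−8→G=0. Hits: 0.
Stack C: need g' = 3⊕3 = 0. Options: 26−2→G=2, 26−3→G=1, 26−5→G=0, 26−6→G=0, 26−8→G=4. Hits: 2.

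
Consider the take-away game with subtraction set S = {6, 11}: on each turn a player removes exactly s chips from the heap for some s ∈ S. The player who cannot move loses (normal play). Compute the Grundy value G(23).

1

n :  0  1  2  3  4  5  6  7  8  9 10 11 12 13 14 15 16 17 18 19 20 21 22 23
G :  0  0  0  0  0  0  1  1  1  1  1  1  2  2  2  2  2  0  0  0  0  0  0  1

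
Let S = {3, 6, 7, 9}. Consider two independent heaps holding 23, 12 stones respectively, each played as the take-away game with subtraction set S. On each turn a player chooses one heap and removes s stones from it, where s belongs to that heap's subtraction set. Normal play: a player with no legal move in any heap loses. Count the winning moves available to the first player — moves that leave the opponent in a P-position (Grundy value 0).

All heaps use S = {3, 6, 7, 9}:
n :  0  1  2  3  4  5  6  7  8  9 10 11 12 13 14 15 16 17 18 19 20 21 22 23
G :  0  0  0  1  1  1  2  2  2  3  3  3  0  0  0  1  1  1  2  2  2  3  3  3
Heap A: G(23) = 3.
Heap B: G(12) = 0.
Combined Grundy value = 3 ⊕ 0 = 3.
A winning move leaves total XOR = 0, i.e. changes one component's Grundy value g to g ⊕ X where X is the current total.
Heap A: need g' = 3⊕3 = 0. Options: 23−3→G=2, 23−6→G=1, 23−7→G=1, 23−9→G=0. Hits: 1.
Heap B: need g' = 0⊕3 = 3. Options: 12−3→G=3, 12−6→G=2, 12−7→G=1, 12−9→G=1. Hits: 1.

2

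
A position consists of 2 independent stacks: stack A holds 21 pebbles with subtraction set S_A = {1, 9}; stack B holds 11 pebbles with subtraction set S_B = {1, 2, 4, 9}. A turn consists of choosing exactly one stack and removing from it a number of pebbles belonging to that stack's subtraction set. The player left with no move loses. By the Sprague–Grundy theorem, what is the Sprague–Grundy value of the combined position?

Stack A, S = {1, 9}:
G(0) = 0
G(1) = mex{0} = 1
G(2) = mex{1} = 0
G(3) = mex{0} = 1
G(4) = mex{1} = 0
G(5) = mex{0} = 1
G(6) = mex{1} = 0
G(7) = mex{0} = 1
G(8) = mex{1} = 0
G(9) = mex{0,0} = 1
G(10) = mex{1,1} = 0
G(11) = mex{0,0} = 1
G(12) = mex{1,1} = 0
G(13) = mex{0,0} = 1
G(14) = mex{1,1} = 0
G(15) = mex{0,0} = 1
G(16) = mex{1,1} = 0
G(17) = mex{0,0} = 1
G(18) = mex{1,1} = 0
G(19) = mex{0,0} = 1
G(20) = mex{1,1} = 0
G(21) = mex{0,0} = 1
G_A(21) = 1.
Stack B, S = {1, 2, 4, 9}:
G(0) = 0
G(1) = mex{0} = 1
G(2) = mex{1,0} = 2
G(3) = mex{2,1} = 0
G(4) = mex{0,2,0} = 1
G(5) = mex{1,0,1} = 2
G(6) = mex{2,1,2} = 0
G(7) = mex{0,2,0} = 1
G(8) = mex{1,0,1} = 2
G(9) = mex{2,1,2,0} = 3
G(10) = mex{3,2,0,1} = 4
G(11) = mex{4,3,1,2} = 0
G_B(11) = 0.
Combined Grundy value = 1 ⊕ 0 = 1.

1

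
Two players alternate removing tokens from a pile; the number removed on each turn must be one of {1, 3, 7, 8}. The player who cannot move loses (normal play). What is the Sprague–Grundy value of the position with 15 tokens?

0

n :  0  1  2  3  4  5  6  7  8  9 10 11 12 13 14 15
G :  0  1  0  1  0  1  0  1  2  3  2  3  2  3  2  0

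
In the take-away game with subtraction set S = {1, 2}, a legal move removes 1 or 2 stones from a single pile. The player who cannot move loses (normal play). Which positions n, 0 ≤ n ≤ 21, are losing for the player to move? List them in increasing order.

0, 3, 6, 9, 12, 15, 18, 21

G(0) = 0
G(1) = mex{0} = 1
G(2) = mex{1,0} = 2
G(3) = mex{2,1} = 0
G(4) = mex{0,2} = 1
G(5) = mex{1,0} = 2
G(6) = mex{2,1} = 0
G(7) = mex{0,2} = 1
G(8) = mex{1,0} = 2
G(9) = mex{2,1} = 0
G(10) = mex{0,2} = 1
G(11) = mex{1,0} = 2
G(12) = mex{2,1} = 0
G(13) = mex{0,2} = 1
G(14) = mex{1,0} = 2
G(15) = mex{2,1} = 0
G(16) = mex{0,2} = 1
G(17) = mex{1,0} = 2
G(18) = mex{2,1} = 0
G(19) = mex{0,2} = 1
G(20) = mex{1,0} = 2
G(21) = mex{2,1} = 0
P-positions are exactly the n with G(n) = 0.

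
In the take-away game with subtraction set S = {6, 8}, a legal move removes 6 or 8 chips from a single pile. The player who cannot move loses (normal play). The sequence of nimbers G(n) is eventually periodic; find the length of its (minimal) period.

G(0) = 0
G(1) = mex{} = 0
G(2) = mex{} = 0
G(3) = mex{} = 0
G(4) = mex{} = 0
G(5) = mex{} = 0
G(6) = mex{0} = 1
G(7) = mex{0} = 1
G(8) = mex{0,0} = 1
G(9) = mex{0,0} = 1
G(10) = mex{0,0} = 1
G(11) = mex{0,0} = 1
G(12) = mex{1,0} = 2
G(13) = mex{1,0} = 2
G(14) = mex{1,1} = 0
G(15) = mex{1,1} = 0
G(16) = mex{1,1} = 0
G(17) = mex{1,1} = 0
G(18) = mex{2,1} = 0
G(19) = mex{2,1} = 0
G(20) = mex{0,2} = 1
G(21) = mex{0,2} = 1
G(22) = mex{0,0} = 1
G(23) = mex{0,0} = 1
G(24) = mex{0,0} = 1
G(25) = mex{0,0} = 1
G(26) = mex{1,0} = 2
G(27) = mex{1,0} = 2
G(28) = mex{1,1} = 0
G(29) = mex{1,1} = 0
G(n+14) = G(n) holds for n = 0,…,7 (a full window of length max(S) = 8), so the sequence is purely periodic with period 14.

14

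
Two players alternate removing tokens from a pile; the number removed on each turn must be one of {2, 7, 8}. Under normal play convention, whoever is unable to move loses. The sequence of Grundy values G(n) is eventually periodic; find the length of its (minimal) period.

G(0) = 0
G(1) = mex{} = 0
G(2) = mex{0} = 1
G(3) = mex{0} = 1
G(4) = mex{1} = 0
G(5) = mex{1} = 0
G(6) = mex{0} = 1
G(7) = mex{0,0} = 1
G(8) = mex{1,0,0} = 2
G(9) = mex{1,1,0} = 2
G(10) = mex{2,1,1} = 0
G(11) = mex{2,0,1} = 3
G(12) = mex{0,0,0} = 1
G(13) = mex{3,1,0} = 2
G(14) = mex{1,1,1} = 0
G(15) = mex{2,2,1} = 0
G(16) = mex{0,2,2} = 1
G(17) = mex{0,0,2} = 1
G(18) = mex{1,3,0} = 2
G(19) = mex{1,1,3} = 0
G(20) = mex{2,2,1} = 0
G(21) = mex{0,0,2} = 1
G(22) = mex{0,0,0} = 1
G(23) = mex{1,1,0} = 2
G(24) = mex{1,1,1} = 0
G(25) = mex{2,2,1} = 0
G(26) = mex{0,0,2} = 1
From n = 12 onward G(n+5) = G(n); since this holds over max(S) = 8 consecutive positions the period is 5 (pre-period 12).

5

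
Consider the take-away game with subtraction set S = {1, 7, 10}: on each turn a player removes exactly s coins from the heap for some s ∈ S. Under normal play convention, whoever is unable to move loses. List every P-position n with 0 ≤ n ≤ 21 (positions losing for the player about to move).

0, 2, 4, 6, 8, 17, 19, 21

n :  0  1  2  3  4  5  6  7  8  9 10 11 12 13 14 15 16 17 18 19 20 21
G :  0  1  0  1  0  1  0  1  0  1  2  3  2  3  2  3  2  0  1  0  1  0
P-positions are exactly the n with G(n) = 0.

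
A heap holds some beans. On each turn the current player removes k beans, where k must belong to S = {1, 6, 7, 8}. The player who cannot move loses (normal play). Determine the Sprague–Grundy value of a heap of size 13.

0

n :  0  1  2  3  4  5  6  7  8  9 10 11 12 13
G :  0  1  0  1  0  1  2  3  2  3  2  3  4  0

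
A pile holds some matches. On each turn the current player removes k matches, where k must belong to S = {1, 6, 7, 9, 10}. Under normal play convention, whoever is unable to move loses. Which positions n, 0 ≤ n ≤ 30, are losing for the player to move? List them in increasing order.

n :  0  1  2  3  4  5  6  7  8  9 10 11 12 13 14 15 16 17 18 19 20 21 22 23 24 25 26 27 28 29 30
G :  0  1  0  1  0  1  2  3  2  3  2  3  4  5  4  0  1  0  1  0  1  2  3  2  3  2  3  4  5  4  0
P-positions are exactly the n with G(n) = 0.

0, 2, 4, 15, 17, 19, 30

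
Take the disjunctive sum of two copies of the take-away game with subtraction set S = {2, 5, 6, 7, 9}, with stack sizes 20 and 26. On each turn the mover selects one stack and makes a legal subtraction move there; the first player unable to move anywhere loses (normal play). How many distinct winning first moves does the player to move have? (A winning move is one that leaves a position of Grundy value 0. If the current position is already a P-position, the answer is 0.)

All stacks use S = {2, 5, 6, 7, 9}:
G(0) = 0
G(1) = mex{} = 0
G(2) = mex{0} = 1
G(3) = mex{0} = 1
G(4) = mex{1} = 0
G(5) = mex{1,0} = 2
G(6) = mex{0,0,0} = 1
G(7) = mex{2,1,0,0} = 3
G(8) = mex{1,1,1,0} = 2
G(9) = mex{3,0,1,1,0} = 2
G(10) = mex{2,2,0,1,0} = 3
G(11) = mex{2,1,2,0,1} = 3
G(12) = mex{3,3,1,2,1} = 0
G(13) = mex{3,2,3,1,0} = 4
G(14) = mex{0,2,2,3,2} = 1
G(15) = mex{4,3,2,2,1} = 0
G(16) = mex{1,3,3,2,3} = 0
G(17) = mex{0,0,3,3,2} = 1
G(18) = mex{0,4,0,3,2} = 1
G(19) = mex{1,1,4,0,3} = 2
G(20) = mex{1,0,1,4,3} = 2
G(21) = mex{2,0,0,1,0} = 3
G(22) = mex{2,1,0,0,4} = 3
G(23) = mex{3,1,1,0,1} = 2
G(24) = mex{3,2,1,1,0} = 4
G(25) = mex{2,2,2,1,0} = 3
G(26) = mex{4,3,2,2,1} = 0
Stack A: G(20) = 2.
Stack B: G(26) = 0.
Combined Grundy value = 2 ⊕ 0 = 2.
A winning move leaves total XOR = 0, i.e. changes one component's Grundy value g to g ⊕ X where X is the current total.
Stack A: need g' = 2⊕2 = 0. Options: 20−2→G=1, 20−5→G=0, 20−6→G=1, 20−7→G=4, 20−9→G=3. Hits: 1.
Stack B: need g' = 0⊕2 = 2. Options: 26−2→G=4, 26−5→G=3, 26−6→G=2, 26−7→G=2, 26−9→G=1. Hits: 2.

3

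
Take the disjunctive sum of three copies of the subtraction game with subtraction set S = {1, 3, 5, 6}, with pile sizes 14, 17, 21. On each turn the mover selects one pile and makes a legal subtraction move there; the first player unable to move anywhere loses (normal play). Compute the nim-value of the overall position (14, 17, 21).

1

All piles use S = {1, 3, 5, 6}:
n :  0  1  2  3  4  5  6  7  8  9 10 11 12 13 14 15 16 17 18 19 20 21
G :  0  1  0  1  0  1  2  3  2  3  2  0  1  0  1  0  1  2  3  2  3  2
Pile A: G(14) = 1.
Pile B: G(17) = 2.
Pile C: G(21) = 2.
Combined Grundy value = 1 ⊕ 2 ⊕ 2 = 1.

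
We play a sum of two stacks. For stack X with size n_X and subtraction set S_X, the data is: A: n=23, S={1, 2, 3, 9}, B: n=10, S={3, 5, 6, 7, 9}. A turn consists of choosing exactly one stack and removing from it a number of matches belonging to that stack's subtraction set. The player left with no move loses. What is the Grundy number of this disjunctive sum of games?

Stack A, S = {1, 2, 3, 9}:
G(0) = 0
G(1) = mex{0} = 1
G(2) = mex{1,0} = 2
G(3) = mex{2,1,0} = 3
G(4) = mex{3,2,1} = 0
G(5) = mex{0,3,2} = 1
G(6) = mex{1,0,3} = 2
G(7) = mex{2,1,0} = 3
G(8) = mex{3,2,1} = 0
G(9) = mex{0,3,2,0} = 1
G(10) = mex{1,0,3,1} = 2
G(11) = mex{2,1,0,2} = 3
G(12) = mex{3,2,1,3} = 0
G(13) = mex{0,3,2,0} = 1
G(14) = mex{1,0,3,1} = 2
G(15) = mex{2,1,0,2} = 3
G(16) = mex{3,2,1,3} = 0
G(17) = mex{0,3,2,0} = 1
G(18) = mex{1,0,3,1} = 2
G(19) = mex{2,1,0,2} = 3
G(20) = mex{3,2,1,3} = 0
G(21) = mex{0,3,2,0} = 1
G(22) = mex{1,0,3,1} = 2
G(23) = mex{2,1,0,2} = 3
G_A(23) = 3.
Stack B, S = {3, 5, 6, 7, 9}:
G(0) = 0
G(1) = mex{} = 0
G(2) = mex{} = 0
G(3) = mex{0} = 1
G(4) = mex{0} = 1
G(5) = mex{0,0} = 1
G(6) = mex{1,0,0} = 2
G(7) = mex{1,0,0,0} = 2
G(8) = mex{1,1,0,0} = 2
G(9) = mex{2,1,1,0,0} = 3
G(10) = mex{2,1,1,1,0} = 3
G_B(10) = 3.
Combined Grundy value = 3 ⊕ 3 = 0.

0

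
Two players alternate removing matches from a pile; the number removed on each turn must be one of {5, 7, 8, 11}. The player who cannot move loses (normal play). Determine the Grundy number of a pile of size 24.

G(0) = 0
G(1) = mex{} = 0
G(2) = mex{} = 0
G(3) = mex{} = 0
G(4) = mex{} = 0
G(5) = mex{0} = 1
G(6) = mex{0} = 1
G(7) = mex{0,0} = 1
G(8) = mex{0,0,0} = 1
G(9) = mex{0,0,0} = 1
G(10) = mex{1,0,0} = 2
G(11) = mex{1,0,0,0} = 2
G(12) = mex{1,1,0,0} = 2
G(13) = mex{1,1,1,0} = 2
G(14) = mex{1,1,1,0} = 2
G(15) = mex{2,1,1,0} = 3
G(16) = mex{2,1,1,1} = 0
G(17) = mex{2,2,1,1} = 0
G(18) = mex{2,2,2,1} = 0
G(19) = mex{2,2,2,1} = 0
G(20) = mex{3,2,2,1} = 0
G(21) = mex{0,2,2,2} = 1
G(22) = mex{0,3,2,2} = 1
G(23) = mex{0,0,3,2} = 1
G(24) = mex{0,0,0,2} = 1

1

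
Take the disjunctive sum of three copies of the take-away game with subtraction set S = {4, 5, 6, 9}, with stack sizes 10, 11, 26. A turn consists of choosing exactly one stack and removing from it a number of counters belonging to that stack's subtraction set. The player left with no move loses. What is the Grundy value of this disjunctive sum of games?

0

All stacks use S = {4, 5, 6, 9}:
G(0) = 0
G(1) = mex{} = 0
G(2) = mex{} = 0
G(3) = mex{} = 0
G(4) = mex{0} = 1
G(5) = mex{0,0} = 1
G(6) = mex{0,0,0} = 1
G(7) = mex{0,0,0} = 1
G(8) = mex{1,0,0} = 2
G(9) = mex{1,1,0,0} = 2
G(10) = mex{1,1,1,0} = 2
G(11) = mex{1,1,1,0} = 2
G(12) = mex{2,1,1,0} = 3
G(13) = mex{2,2,1,1} = 0
G(14) = mex{2,2,2,1} = 0
G(15) = mex{2,2,2,1} = 0
G(16) = mex{3,2,2,1} = 0
G(17) = mex{0,3,2,2} = 1
G(18) = mex{0,0,3,2} = 1
G(19) = mex{0,0,0,2} = 1
G(20) = mex{0,0,0,2} = 1
G(21) = mex{1,0,0,3} = 2
G(22) = mex{1,1,0,0} = 2
G(23) = mex{1,1,1,0} = 2
G(24) = mex{1,1,1,0} = 2
G(25) = mex{2,1,1,0} = 3
G(26) = mex{2,2,1,1} = 0
Stack A: G(10) = 2.
Stack B: G(11) = 2.
Stack C: G(26) = 0.
Combined Grundy value = 2 ⊕ 2 ⊕ 0 = 0.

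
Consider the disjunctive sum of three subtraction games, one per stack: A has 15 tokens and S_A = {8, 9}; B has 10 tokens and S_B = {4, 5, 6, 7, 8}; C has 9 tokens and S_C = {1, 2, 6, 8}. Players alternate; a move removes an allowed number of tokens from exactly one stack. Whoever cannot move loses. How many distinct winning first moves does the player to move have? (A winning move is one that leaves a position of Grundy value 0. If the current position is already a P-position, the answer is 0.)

Stack A, S = {8, 9}:
n :  0  1  2  3  4  5  6  7  8  9 10 11 12 13 14 15
G :  0  0  0  0  0  0  0  0  1  1  1  1  1  1  1  1
G_A(15) = 1.
Stack B, S = {4, 5, 6, 7, 8}:
G(0) = 0
G(1) = mex{} = 0
G(2) = mex{} = 0
G(3) = mex{} = 0
G(4) = mex{0} = 1
G(5) = mex{0,0} = 1
G(6) = mex{0,0,0} = 1
G(7) = mex{0,0,0,0} = 1
G(8) = mex{1,0,0,0,0} = 2
G(9) = mex{1,1,0,0,0} = 2
G(10) = mex{1,1,1,0,0} = 2
G_B(10) = 2.
Stack C, S = {1, 2, 6, 8}:
G(0) = 0
G(1) = mex{0} = 1
G(2) = mex{1,0} = 2
G(3) = mex{2,1} = 0
G(4) = mex{0,2} = 1
G(5) = mex{1,0} = 2
G(6) = mex{2,1,0} = 3
G(7) = mex{3,2,1} = 0
G(8) = mex{0,3,2,0} = 1
G(9) = mex{1,0,0,1} = 2
G_C(9) = 2.
Combined Grundy value = 1 ⊕ 2 ⊕ 2 = 1.
A winning move leaves total XOR = 0, i.e. changes one component's Grundy value g to g ⊕ X where X is the current total.
Stack A: need g' = 1⊕1 = 0. Options: 15−8→G=0, 15−9→G=0. Hits: 2.
Stack B: need g' = 2⊕1 = 3. Options: 10−4→G=1, 10−5→G=1, 10−6→G=1, 10−7→G=0, 10−8→G=0. Hits: 0.
Stack C: need g' = 2⊕1 = 3. Options: 9−1→G=1, 9−2→G=0, 9−6→G=0, 9−8→G=1. Hits: 0.

2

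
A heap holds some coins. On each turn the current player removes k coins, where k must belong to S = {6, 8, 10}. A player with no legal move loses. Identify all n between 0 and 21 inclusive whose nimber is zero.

0, 1, 2, 3, 4, 5, 16, 17, 18, 19, 20, 21

G(0) = 0
G(1) = mex{} = 0
G(2) = mex{} = 0
G(3) = mex{} = 0
G(4) = mex{} = 0
G(5) = mex{} = 0
G(6) = mex{0} = 1
G(7) = mex{0} = 1
G(8) = mex{0,0} = 1
G(9) = mex{0,0} = 1
G(10) = mex{0,0,0} = 1
G(11) = mex{0,0,0} = 1
G(12) = mex{1,0,0} = 2
G(13) = mex{1,0,0} = 2
G(14) = mex{1,1,0} = 2
G(15) = mex{1,1,0} = 2
G(16) = mex{1,1,1} = 0
G(17) = mex{1,1,1} = 0
G(18) = mex{2,1,1} = 0
G(19) = mex{2,1,1} = 0
G(20) = mex{2,2,1} = 0
G(21) = mex{2,2,1} = 0
P-positions are exactly the n with G(n) = 0.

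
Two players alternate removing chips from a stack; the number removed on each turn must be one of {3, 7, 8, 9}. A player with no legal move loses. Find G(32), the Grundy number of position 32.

G(0) = 0
G(1) = mex{} = 0
G(2) = mex{} = 0
G(3) = mex{0} = 1
G(4) = mex{0} = 1
G(5) = mex{0} = 1
G(6) = mex{1} = 0
G(7) = mex{1,0} = 2
G(8) = mex{1,0,0} = 2
G(9) = mex{0,0,0,0} = 1
G(10) = mex{2,1,0,0} = 3
G(11) = mex{2,1,1,0} = 3
G(12) = mex{1,1,1,1} = 0
G(13) = mex{3,0,1,1} = 2
G(14) = mex{3,2,0,1} = 4
G(15) = mex{0,2,2,0} = 1
G(16) = mex{2,1,2,2} = 0
G(17) = mex{4,3,1,2} = 0
G(18) = mex{1,3,3,1} = 0
G(19) = mex{0,0,3,3} = 1
G(20) = mex{0,2,0,3} = 1
G(21) = mex{0,4,2,0} = 1
G(22) = mex{1,1,4,2} = 0
G(23) = mex{1,0,1,4} = 2
G(24) = mex{1,0,0,1} = 2
G(25) = mex{0,0,0,0} = 1
G(26) = mex{2,1,0,0} = 3
G(27) = mex{2,1,1,0} = 3
G(28) = mex{1,1,1,1} = 0
G(29) = mex{3,0,1,1} = 2
G(30) = mex{3,2,0,1} = 4
G(31) = mex{0,2,2,0} = 1
G(32) = mex{2,1,2,2} = 0

0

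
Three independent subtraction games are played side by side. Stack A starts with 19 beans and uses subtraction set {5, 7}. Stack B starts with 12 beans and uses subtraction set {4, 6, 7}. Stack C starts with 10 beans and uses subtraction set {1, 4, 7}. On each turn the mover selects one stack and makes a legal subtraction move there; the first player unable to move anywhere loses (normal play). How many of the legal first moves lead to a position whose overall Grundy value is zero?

7

Stack A, S = {5, 7}:
G(0) = 0
G(1) = mex{} = 0
G(2) = mex{} = 0
G(3) = mex{} = 0
G(4) = mex{} = 0
G(5) = mex{0} = 1
G(6) = mex{0} = 1
G(7) = mex{0,0} = 1
G(8) = mex{0,0} = 1
G(9) = mex{0,0} = 1
G(10) = mex{1,0} = 2
G(11) = mex{1,0} = 2
G(12) = mex{1,1} = 0
G(13) = mex{1,1} = 0
G(14) = mex{1,1} = 0
G(15) = mex{2,1} = 0
G(16) = mex{2,1} = 0
G(17) = mex{0,2} = 1
G(18) = mex{0,2} = 1
G(19) = mex{0,0} = 1
G_A(19) = 1.
Stack B, S = {4, 6, 7}:
n :  0  1  2  3  4  5  6  7  8  9 10 11 12
G :  0  0  0  0  1  1  1  1  2  2  2  0  0
G_B(12) = 0.
Stack C, S = {1, 4, 7}:
n :  0  1  2  3  4  5  6  7  8  9 10
G :  0  1  0  1  2  0  1  2  0  1  0
G_C(10) = 0.
Combined Grundy value = 1 ⊕ 0 ⊕ 0 = 1.
A winning move leaves total XOR = 0, i.e. changes one component's Grundy value g to g ⊕ X where X is the current total.
Stack A: need g' = 1⊕1 = 0. Options: 19−5→G=0, 19−7→G=0. Hits: 2.
Stack B: need g' = 0⊕1 = 1. Options: 12−4→G=2, 12−6→G=1, 12−7→G=1. Hits: 2.
Stack C: need g' = 0⊕1 = 1. Options: 10−1→G=1, 10−4→G=1, 10−7→G=1. Hits: 3.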